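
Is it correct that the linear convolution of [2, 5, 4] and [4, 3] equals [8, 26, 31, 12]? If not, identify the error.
Recompute linear convolution of [2, 5, 4] and [4, 3]: y[0] = 2×4 = 8; y[1] = 2×3 + 5×4 = 26; y[2] = 5×3 + 4×4 = 31; y[3] = 4×3 = 12 → [8, 26, 31, 12]. Given [8, 26, 31, 12] matches, so answer: Yes

Yes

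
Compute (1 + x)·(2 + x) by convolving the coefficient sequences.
Ascending coefficients: a = [1, 1], b = [2, 1]. c[0] = 1×2 = 2; c[1] = 1×1 + 1×2 = 3; c[2] = 1×1 = 1. Result coefficients: [2, 3, 1] → 2 + 3x + x^2

2 + 3x + x^2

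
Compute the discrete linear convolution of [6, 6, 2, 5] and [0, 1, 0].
y[0] = 6×0 = 0; y[1] = 6×1 + 6×0 = 6; y[2] = 6×0 + 6×1 + 2×0 = 6; y[3] = 6×0 + 2×1 + 5×0 = 2; y[4] = 2×0 + 5×1 = 5; y[5] = 5×0 = 0

[0, 6, 6, 2, 5, 0]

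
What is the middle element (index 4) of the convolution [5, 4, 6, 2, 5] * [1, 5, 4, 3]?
Use y[k] = Σ_i a[i]·b[k-i] at k=4. y[4] = 4×3 + 6×4 + 2×5 + 5×1 = 51

51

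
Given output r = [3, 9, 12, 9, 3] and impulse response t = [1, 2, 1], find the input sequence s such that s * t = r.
Deconvolve r=[3, 9, 12, 9, 3] by t=[1, 2, 1]. Since t[0]=1, solve forward: s[0] = r[0] / 1 = 3; s[1] = (r[1] - 3×2) / 1 = 3; s[2] = (r[2] - 3×2 - 3×1) / 1 = 3. So s = [3, 3, 3]. Check by forward convolution: r[0] = 3×1 = 3; r[1] = 3×2 + 3×1 = 9; r[2] = 3×1 + 3×2 + 3×1 = 12; r[3] = 3×1 + 3×2 = 9; r[4] = 3×1 = 3

[3, 3, 3]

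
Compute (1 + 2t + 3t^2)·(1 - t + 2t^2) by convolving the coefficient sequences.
Ascending coefficients: a = [1, 2, 3], b = [1, -1, 2]. c[0] = 1×1 = 1; c[1] = 1×-1 + 2×1 = 1; c[2] = 1×2 + 2×-1 + 3×1 = 3; c[3] = 2×2 + 3×-1 = 1; c[4] = 3×2 = 6. Result coefficients: [1, 1, 3, 1, 6] → 1 + t + 3t^2 + t^3 + 6t^4

1 + t + 3t^2 + t^3 + 6t^4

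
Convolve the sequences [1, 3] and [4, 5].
y[0] = 1×4 = 4; y[1] = 1×5 + 3×4 = 17; y[2] = 3×5 = 15

[4, 17, 15]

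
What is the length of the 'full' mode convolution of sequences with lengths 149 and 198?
Linear/full convolution length: m + n - 1 = 149 + 198 - 1 = 346

346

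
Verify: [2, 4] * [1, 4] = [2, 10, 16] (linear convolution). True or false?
Recompute linear convolution of [2, 4] and [1, 4]: y[0] = 2×1 = 2; y[1] = 2×4 + 4×1 = 12; y[2] = 4×4 = 16 → [2, 12, 16]. Compare to given [2, 10, 16]: they differ at index 1: given 10, correct 12, so answer: No

No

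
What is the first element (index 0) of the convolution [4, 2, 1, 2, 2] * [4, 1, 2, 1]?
Use y[k] = Σ_i a[i]·b[k-i] at k=0. y[0] = 4×4 = 16

16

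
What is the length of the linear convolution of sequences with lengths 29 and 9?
Linear/full convolution length: m + n - 1 = 29 + 9 - 1 = 37

37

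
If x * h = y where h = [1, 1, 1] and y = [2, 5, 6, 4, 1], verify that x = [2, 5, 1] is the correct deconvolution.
Forward-compute [2, 5, 1] * [1, 1, 1]: y[0] = 2×1 = 2; y[1] = 2×1 + 5×1 = 7; y[2] = 2×1 + 5×1 + 1×1 = 8; y[3] = 5×1 + 1×1 = 6; y[4] = 1×1 = 1 → [2, 7, 8, 6, 1]. Does not match given y = [2, 5, 6, 4, 1].

Not verified. [2, 5, 1] * [1, 1, 1] = [2, 7, 8, 6, 1], which differs from [2, 5, 6, 4, 1] at index 1.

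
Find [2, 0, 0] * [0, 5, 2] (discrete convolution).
y[0] = 2×0 = 0; y[1] = 2×5 + 0×0 = 10; y[2] = 2×2 + 0×5 + 0×0 = 4; y[3] = 0×2 + 0×5 = 0; y[4] = 0×2 = 0

[0, 10, 4, 0, 0]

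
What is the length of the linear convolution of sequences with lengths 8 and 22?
Linear/full convolution length: m + n - 1 = 8 + 22 - 1 = 29

29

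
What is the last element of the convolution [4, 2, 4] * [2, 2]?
Use y[k] = Σ_i a[i]·b[k-i] at k=3. y[3] = 4×2 = 8

8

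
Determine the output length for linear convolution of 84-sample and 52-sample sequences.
Linear/full convolution length: m + n - 1 = 84 + 52 - 1 = 135

135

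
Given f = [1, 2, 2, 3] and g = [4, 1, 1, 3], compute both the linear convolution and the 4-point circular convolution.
Linear: y_lin[0] = 1×4 = 4; y_lin[1] = 1×1 + 2×4 = 9; y_lin[2] = 1×1 + 2×1 + 2×4 = 11; y_lin[3] = 1×3 + 2×1 + 2×1 + 3×4 = 19; y_lin[4] = 2×3 + 2×1 + 3×1 = 11; y_lin[5] = 2×3 + 3×1 = 9; y_lin[6] = 3×3 = 9 → [4, 9, 11, 19, 11, 9, 9]. Circular (length 4): y[0] = 1×4 + 2×3 + 2×1 + 3×1 = 15; y[1] = 1×1 + 2×4 + 2×3 + 3×1 = 18; y[2] = 1×1 + 2×1 + 2×4 + 3×3 = 20; y[3] = 1×3 + 2×1 + 2×1 + 3×4 = 19 → [15, 18, 20, 19]

Linear: [4, 9, 11, 19, 11, 9, 9], Circular: [15, 18, 20, 19]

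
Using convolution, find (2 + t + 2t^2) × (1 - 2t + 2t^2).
Ascending coefficients: a = [2, 1, 2], b = [1, -2, 2]. c[0] = 2×1 = 2; c[1] = 2×-2 + 1×1 = -3; c[2] = 2×2 + 1×-2 + 2×1 = 4; c[3] = 1×2 + 2×-2 = -2; c[4] = 2×2 = 4. Result coefficients: [2, -3, 4, -2, 4] → 2 - 3t + 4t^2 - 2t^3 + 4t^4

2 - 3t + 4t^2 - 2t^3 + 4t^4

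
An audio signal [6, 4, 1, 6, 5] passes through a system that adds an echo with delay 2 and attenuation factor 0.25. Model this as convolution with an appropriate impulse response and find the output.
Direct-path + delayed-attenuated-path model → impulse response h = [1, 0, 0.25] (1 at lag 0, 0.25 at lag 2). Output y[n] = x[n] + 0.25·x[n - 2] (with x[n] = 0 outside 0..4): y[0] = 6 + 0.25×0 = 6; y[1] = 4 + 0.25×0 = 4; y[2] = 1 + 0.25×6 = 2.5; y[3] = 6 + 0.25×4 = 7.0; y[4] = 5 + 0.25×1 = 5.25; y[5] = 0 + 0.25×6 = 1.5; y[6] = 0 + 0.25×5 = 1.25. So y = [6, 4, 2.5, 7.0, 5.25, 1.5, 1.25]

[6, 4, 2.5, 7.0, 5.25, 1.5, 1.25]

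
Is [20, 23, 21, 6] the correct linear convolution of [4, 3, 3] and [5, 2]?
Recompute linear convolution of [4, 3, 3] and [5, 2]: y[0] = 4×5 = 20; y[1] = 4×2 + 3×5 = 23; y[2] = 3×2 + 3×5 = 21; y[3] = 3×2 = 6 → [20, 23, 21, 6]. Given [20, 23, 21, 6] matches, so answer: Yes

Yes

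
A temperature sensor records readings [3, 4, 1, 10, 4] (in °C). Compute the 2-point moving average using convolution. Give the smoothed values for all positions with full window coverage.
2-point moving average kernel = [1, 1]. Apply in 'valid' mode (full window coverage): avg[0] = (3 + 4) / 2 = 3.5; avg[1] = (4 + 1) / 2 = 2.5; avg[2] = (1 + 10) / 2 = 5.5; avg[3] = (10 + 4) / 2 = 7.0. Smoothed values: [3.5, 2.5, 5.5, 7.0]

[3.5, 2.5, 5.5, 7.0]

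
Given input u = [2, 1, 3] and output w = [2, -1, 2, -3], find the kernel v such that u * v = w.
Output length 4 = len(u) + len(v) - 1 ⇒ len(v) = 2. Solve v forward using v[k] = (w[k] - Σ_{i≥1} u[i]·v[k-i]) / u[0]: v[0] = w[0] / u[0] = 2 / 2 = 1; v[1] = (w[1] - 1×1) / u[0] = (-1 - 1×1) / 2 = -1. So v = [1, -1]. Forward-check [2, 1, 3] * [1, -1]: w[0] = 2×1 = 2; w[1] = 2×-1 + 1×1 = -1; w[2] = 1×-1 + 3×1 = 2; w[3] = 3×-1 = -3 → [2, -1, 2, -3] ✓

[1, -1]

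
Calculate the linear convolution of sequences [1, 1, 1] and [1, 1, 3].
y[0] = 1×1 = 1; y[1] = 1×1 + 1×1 = 2; y[2] = 1×3 + 1×1 + 1×1 = 5; y[3] = 1×3 + 1×1 = 4; y[4] = 1×3 = 3

[1, 2, 5, 4, 3]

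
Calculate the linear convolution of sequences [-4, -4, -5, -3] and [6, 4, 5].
y[0] = -4×6 = -24; y[1] = -4×4 + -4×6 = -40; y[2] = -4×5 + -4×4 + -5×6 = -66; y[3] = -4×5 + -5×4 + -3×6 = -58; y[4] = -5×5 + -3×4 = -37; y[5] = -3×5 = -15

[-24, -40, -66, -58, -37, -15]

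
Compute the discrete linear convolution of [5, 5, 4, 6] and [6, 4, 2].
y[0] = 5×6 = 30; y[1] = 5×4 + 5×6 = 50; y[2] = 5×2 + 5×4 + 4×6 = 54; y[3] = 5×2 + 4×4 + 6×6 = 62; y[4] = 4×2 + 6×4 = 32; y[5] = 6×2 = 12

[30, 50, 54, 62, 32, 12]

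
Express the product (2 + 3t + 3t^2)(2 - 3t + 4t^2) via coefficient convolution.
Ascending coefficients: a = [2, 3, 3], b = [2, -3, 4]. c[0] = 2×2 = 4; c[1] = 2×-3 + 3×2 = 0; c[2] = 2×4 + 3×-3 + 3×2 = 5; c[3] = 3×4 + 3×-3 = 3; c[4] = 3×4 = 12. Result coefficients: [4, 0, 5, 3, 12] → 4 + 5t^2 + 3t^3 + 12t^4

4 + 5t^2 + 3t^3 + 12t^4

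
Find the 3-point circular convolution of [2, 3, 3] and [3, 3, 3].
Use y[k] = Σ_j f[j]·g[(k-j) mod 3]. y[0] = 2×3 + 3×3 + 3×3 = 24; y[1] = 2×3 + 3×3 + 3×3 = 24; y[2] = 2×3 + 3×3 + 3×3 = 24. Result: [24, 24, 24]

[24, 24, 24]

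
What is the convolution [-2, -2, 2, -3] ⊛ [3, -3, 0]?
y[0] = -2×3 = -6; y[1] = -2×-3 + -2×3 = 0; y[2] = -2×0 + -2×-3 + 2×3 = 12; y[3] = -2×0 + 2×-3 + -3×3 = -15; y[4] = 2×0 + -3×-3 = 9; y[5] = -3×0 = 0

[-6, 0, 12, -15, 9, 0]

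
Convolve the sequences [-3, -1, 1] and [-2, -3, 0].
y[0] = -3×-2 = 6; y[1] = -3×-3 + -1×-2 = 11; y[2] = -3×0 + -1×-3 + 1×-2 = 1; y[3] = -1×0 + 1×-3 = -3; y[4] = 1×0 = 0

[6, 11, 1, -3, 0]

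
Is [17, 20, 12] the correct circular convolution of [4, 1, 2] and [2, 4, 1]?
Recompute circular convolution of [4, 1, 2] and [2, 4, 1]: y[0] = 4×2 + 1×1 + 2×4 = 17; y[1] = 4×4 + 1×2 + 2×1 = 20; y[2] = 4×1 + 1×4 + 2×2 = 12 → [17, 20, 12]. Given [17, 20, 12] matches, so answer: Yes

Yes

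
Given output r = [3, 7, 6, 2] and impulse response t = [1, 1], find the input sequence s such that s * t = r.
Deconvolve r=[3, 7, 6, 2] by t=[1, 1]. Since t[0]=1, solve forward: s[0] = r[0] / 1 = 3; s[1] = (r[1] - 3×1) / 1 = 4; s[2] = (r[2] - 4×1) / 1 = 2. So s = [3, 4, 2]. Check by forward convolution: r[0] = 3×1 = 3; r[1] = 3×1 + 4×1 = 7; r[2] = 4×1 + 2×1 = 6; r[3] = 2×1 = 2

[3, 4, 2]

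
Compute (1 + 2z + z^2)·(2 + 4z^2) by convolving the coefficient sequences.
Ascending coefficients: a = [1, 2, 1], b = [2, 0, 4]. c[0] = 1×2 = 2; c[1] = 1×0 + 2×2 = 4; c[2] = 1×4 + 2×0 + 1×2 = 6; c[3] = 2×4 + 1×0 = 8; c[4] = 1×4 = 4. Result coefficients: [2, 4, 6, 8, 4] → 2 + 4z + 6z^2 + 8z^3 + 4z^4

2 + 4z + 6z^2 + 8z^3 + 4z^4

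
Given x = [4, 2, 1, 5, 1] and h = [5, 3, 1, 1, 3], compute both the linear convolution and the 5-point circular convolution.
Linear: y_lin[0] = 4×5 = 20; y_lin[1] = 4×3 + 2×5 = 22; y_lin[2] = 4×1 + 2×3 + 1×5 = 15; y_lin[3] = 4×1 + 2×1 + 1×3 + 5×5 = 34; y_lin[4] = 4×3 + 2×1 + 1×1 + 5×3 + 1×5 = 35; y_lin[5] = 2×3 + 1×1 + 5×1 + 1×3 = 15; y_lin[6] = 1×3 + 5×1 + 1×1 = 9; y_lin[7] = 5×3 + 1×1 = 16; y_lin[8] = 1×3 = 3 → [20, 22, 15, 34, 35, 15, 9, 16, 3]. Circular (length 5): y[0] = 4×5 + 2×3 + 1×1 + 5×1 + 1×3 = 35; y[1] = 4×3 + 2×5 + 1×3 + 5×1 + 1×1 = 31; y[2] = 4×1 + 2×3 + 1×5 + 5×3 + 1×1 = 31; y[3] = 4×1 + 2×1 + 1×3 + 5×5 + 1×3 = 37; y[4] = 4×3 + 2×1 + 1×1 + 5×3 + 1×5 = 35 → [35, 31, 31, 37, 35]

Linear: [20, 22, 15, 34, 35, 15, 9, 16, 3], Circular: [35, 31, 31, 37, 35]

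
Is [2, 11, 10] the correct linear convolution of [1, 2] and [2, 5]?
Recompute linear convolution of [1, 2] and [2, 5]: y[0] = 1×2 = 2; y[1] = 1×5 + 2×2 = 9; y[2] = 2×5 = 10 → [2, 9, 10]. Compare to given [2, 11, 10]: they differ at index 1: given 11, correct 9, so answer: No

No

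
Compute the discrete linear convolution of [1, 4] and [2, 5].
y[0] = 1×2 = 2; y[1] = 1×5 + 4×2 = 13; y[2] = 4×5 = 20

[2, 13, 20]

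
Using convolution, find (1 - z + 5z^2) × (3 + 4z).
Ascending coefficients: a = [1, -1, 5], b = [3, 4]. c[0] = 1×3 = 3; c[1] = 1×4 + -1×3 = 1; c[2] = -1×4 + 5×3 = 11; c[3] = 5×4 = 20. Result coefficients: [3, 1, 11, 20] → 3 + z + 11z^2 + 20z^3

3 + z + 11z^2 + 20z^3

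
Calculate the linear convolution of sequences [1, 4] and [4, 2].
y[0] = 1×4 = 4; y[1] = 1×2 + 4×4 = 18; y[2] = 4×2 = 8

[4, 18, 8]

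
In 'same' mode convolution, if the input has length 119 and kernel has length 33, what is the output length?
'Same' mode returns an output with the same length as the input: 119

119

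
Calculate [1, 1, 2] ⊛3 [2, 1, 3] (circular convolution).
Use y[k] = Σ_j u[j]·v[(k-j) mod 3]. y[0] = 1×2 + 1×3 + 2×1 = 7; y[1] = 1×1 + 1×2 + 2×3 = 9; y[2] = 1×3 + 1×1 + 2×2 = 8. Result: [7, 9, 8]

[7, 9, 8]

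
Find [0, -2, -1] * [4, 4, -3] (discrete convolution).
y[0] = 0×4 = 0; y[1] = 0×4 + -2×4 = -8; y[2] = 0×-3 + -2×4 + -1×4 = -12; y[3] = -2×-3 + -1×4 = 2; y[4] = -1×-3 = 3

[0, -8, -12, 2, 3]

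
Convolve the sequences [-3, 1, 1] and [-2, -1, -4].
y[0] = -3×-2 = 6; y[1] = -3×-1 + 1×-2 = 1; y[2] = -3×-4 + 1×-1 + 1×-2 = 9; y[3] = 1×-4 + 1×-1 = -5; y[4] = 1×-4 = -4

[6, 1, 9, -5, -4]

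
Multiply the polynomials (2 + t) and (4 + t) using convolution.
Ascending coefficients: a = [2, 1], b = [4, 1]. c[0] = 2×4 = 8; c[1] = 2×1 + 1×4 = 6; c[2] = 1×1 = 1. Result coefficients: [8, 6, 1] → 8 + 6t + t^2

8 + 6t + t^2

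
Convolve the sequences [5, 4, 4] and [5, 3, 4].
y[0] = 5×5 = 25; y[1] = 5×3 + 4×5 = 35; y[2] = 5×4 + 4×3 + 4×5 = 52; y[3] = 4×4 + 4×3 = 28; y[4] = 4×4 = 16

[25, 35, 52, 28, 16]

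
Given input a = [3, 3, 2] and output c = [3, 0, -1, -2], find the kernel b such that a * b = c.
Output length 4 = len(a) + len(b) - 1 ⇒ len(b) = 2. Solve b forward using b[k] = (c[k] - Σ_{i≥1} a[i]·b[k-i]) / a[0]: b[0] = c[0] / a[0] = 3 / 3 = 1; b[1] = (c[1] - 3×1) / a[0] = (0 - 3×1) / 3 = -1. So b = [1, -1]. Forward-check [3, 3, 2] * [1, -1]: c[0] = 3×1 = 3; c[1] = 3×-1 + 3×1 = 0; c[2] = 3×-1 + 2×1 = -1; c[3] = 2×-1 = -2 → [3, 0, -1, -2] ✓

[1, -1]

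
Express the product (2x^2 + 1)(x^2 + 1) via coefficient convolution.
Ascending coefficients: a = [1, 0, 2], b = [1, 0, 1]. c[0] = 1×1 = 1; c[1] = 1×0 + 0×1 = 0; c[2] = 1×1 + 0×0 + 2×1 = 3; c[3] = 0×1 + 2×0 = 0; c[4] = 2×1 = 2. Result coefficients: [1, 0, 3, 0, 2] → 2x^4 + 3x^2 + 1

2x^4 + 3x^2 + 1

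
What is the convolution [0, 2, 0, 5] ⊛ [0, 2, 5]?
y[0] = 0×0 = 0; y[1] = 0×2 + 2×0 = 0; y[2] = 0×5 + 2×2 + 0×0 = 4; y[3] = 2×5 + 0×2 + 5×0 = 10; y[4] = 0×5 + 5×2 = 10; y[5] = 5×5 = 25

[0, 0, 4, 10, 10, 25]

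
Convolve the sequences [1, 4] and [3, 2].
y[0] = 1×3 = 3; y[1] = 1×2 + 4×3 = 14; y[2] = 4×2 = 8

[3, 14, 8]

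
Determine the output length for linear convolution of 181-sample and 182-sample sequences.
Linear/full convolution length: m + n - 1 = 181 + 182 - 1 = 362

362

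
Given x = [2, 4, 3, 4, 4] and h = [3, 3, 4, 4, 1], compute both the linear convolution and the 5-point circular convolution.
Linear: y_lin[0] = 2×3 = 6; y_lin[1] = 2×3 + 4×3 = 18; y_lin[2] = 2×4 + 4×3 + 3×3 = 29; y_lin[3] = 2×4 + 4×4 + 3×3 + 4×3 = 45; y_lin[4] = 2×1 + 4×4 + 3×4 + 4×3 + 4×3 = 54; y_lin[5] = 4×1 + 3×4 + 4×4 + 4×3 = 44; y_lin[6] = 3×1 + 4×4 + 4×4 = 35; y_lin[7] = 4×1 + 4×4 = 20; y_lin[8] = 4×1 = 4 → [6, 18, 29, 45, 54, 44, 35, 20, 4]. Circular (length 5): y[0] = 2×3 + 4×1 + 3×4 + 4×4 + 4×3 = 50; y[1] = 2×3 + 4×3 + 3×1 + 4×4 + 4×4 = 53; y[2] = 2×4 + 4×3 + 3×3 + 4×1 + 4×4 = 49; y[3] = 2×4 + 4×4 + 3×3 + 4×3 + 4×1 = 49; y[4] = 2×1 + 4×4 + 3×4 + 4×3 + 4×3 = 54 → [50, 53, 49, 49, 54]

Linear: [6, 18, 29, 45, 54, 44, 35, 20, 4], Circular: [50, 53, 49, 49, 54]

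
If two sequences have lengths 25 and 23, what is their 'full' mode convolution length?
Linear/full convolution length: m + n - 1 = 25 + 23 - 1 = 47

47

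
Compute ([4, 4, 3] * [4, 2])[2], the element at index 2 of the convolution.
Use y[k] = Σ_i a[i]·b[k-i] at k=2. y[2] = 4×2 + 3×4 = 20

20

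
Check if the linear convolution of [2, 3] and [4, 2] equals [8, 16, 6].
Recompute linear convolution of [2, 3] and [4, 2]: y[0] = 2×4 = 8; y[1] = 2×2 + 3×4 = 16; y[2] = 3×2 = 6 → [8, 16, 6]. Given [8, 16, 6] matches, so answer: Yes

Yes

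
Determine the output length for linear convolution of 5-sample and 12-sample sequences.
Linear/full convolution length: m + n - 1 = 5 + 12 - 1 = 16

16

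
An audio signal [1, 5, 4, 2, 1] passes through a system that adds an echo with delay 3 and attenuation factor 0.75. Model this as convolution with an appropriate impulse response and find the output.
Direct-path + delayed-attenuated-path model → impulse response h = [1, 0, 0, 0.75] (1 at lag 0, 0.75 at lag 3). Output y[n] = x[n] + 0.75·x[n - 3] (with x[n] = 0 outside 0..4): y[0] = 1 + 0.75×0 = 1; y[1] = 5 + 0.75×0 = 5; y[2] = 4 + 0.75×0 = 4; y[3] = 2 + 0.75×1 = 2.75; y[4] = 1 + 0.75×5 = 4.75; y[5] = 0 + 0.75×4 = 3.0; y[6] = 0 + 0.75×2 = 1.5; y[7] = 0 + 0.75×1 = 0.75. So y = [1, 5, 4, 2.75, 4.75, 3.0, 1.5, 0.75]

[1, 5, 4, 2.75, 4.75, 3.0, 1.5, 0.75]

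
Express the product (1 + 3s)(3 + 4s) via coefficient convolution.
Ascending coefficients: a = [1, 3], b = [3, 4]. c[0] = 1×3 = 3; c[1] = 1×4 + 3×3 = 13; c[2] = 3×4 = 12. Result coefficients: [3, 13, 12] → 3 + 13s + 12s^2

3 + 13s + 12s^2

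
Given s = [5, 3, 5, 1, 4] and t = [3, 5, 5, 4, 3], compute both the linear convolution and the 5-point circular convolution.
Linear: y_lin[0] = 5×3 = 15; y_lin[1] = 5×5 + 3×3 = 34; y_lin[2] = 5×5 + 3×5 + 5×3 = 55; y_lin[3] = 5×4 + 3×5 + 5×5 + 1×3 = 63; y_lin[4] = 5×3 + 3×4 + 5×5 + 1×5 + 4×3 = 69; y_lin[5] = 3×3 + 5×4 + 1×5 + 4×5 = 54; y_lin[6] = 5×3 + 1×4 + 4×5 = 39; y_lin[7] = 1×3 + 4×4 = 19; y_lin[8] = 4×3 = 12 → [15, 34, 55, 63, 69, 54, 39, 19, 12]. Circular (length 5): y[0] = 5×3 + 3×3 + 5×4 + 1×5 + 4×5 = 69; y[1] = 5×5 + 3×3 + 5×3 + 1×4 + 4×5 = 73; y[2] = 5×5 + 3×5 + 5×3 + 1×3 + 4×4 = 74; y[3] = 5×4 + 3×5 + 5×5 + 1×3 + 4×3 = 75; y[4] = 5×3 + 3×4 + 5×5 + 1×5 + 4×3 = 69 → [69, 73, 74, 75, 69]

Linear: [15, 34, 55, 63, 69, 54, 39, 19, 12], Circular: [69, 73, 74, 75, 69]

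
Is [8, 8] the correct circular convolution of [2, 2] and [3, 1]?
Recompute circular convolution of [2, 2] and [3, 1]: y[0] = 2×3 + 2×1 = 8; y[1] = 2×1 + 2×3 = 8 → [8, 8]. Given [8, 8] matches, so answer: Yes

Yes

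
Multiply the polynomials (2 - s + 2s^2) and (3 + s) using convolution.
Ascending coefficients: a = [2, -1, 2], b = [3, 1]. c[0] = 2×3 = 6; c[1] = 2×1 + -1×3 = -1; c[2] = -1×1 + 2×3 = 5; c[3] = 2×1 = 2. Result coefficients: [6, -1, 5, 2] → 6 - s + 5s^2 + 2s^3

6 - s + 5s^2 + 2s^3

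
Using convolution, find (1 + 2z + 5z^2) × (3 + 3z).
Ascending coefficients: a = [1, 2, 5], b = [3, 3]. c[0] = 1×3 = 3; c[1] = 1×3 + 2×3 = 9; c[2] = 2×3 + 5×3 = 21; c[3] = 5×3 = 15. Result coefficients: [3, 9, 21, 15] → 3 + 9z + 21z^2 + 15z^3

3 + 9z + 21z^2 + 15z^3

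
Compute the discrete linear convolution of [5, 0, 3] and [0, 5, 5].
y[0] = 5×0 = 0; y[1] = 5×5 + 0×0 = 25; y[2] = 5×5 + 0×5 + 3×0 = 25; y[3] = 0×5 + 3×5 = 15; y[4] = 3×5 = 15

[0, 25, 25, 15, 15]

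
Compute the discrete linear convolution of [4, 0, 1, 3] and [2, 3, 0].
y[0] = 4×2 = 8; y[1] = 4×3 + 0×2 = 12; y[2] = 4×0 + 0×3 + 1×2 = 2; y[3] = 0×0 + 1×3 + 3×2 = 9; y[4] = 1×0 + 3×3 = 9; y[5] = 3×0 = 0

[8, 12, 2, 9, 9, 0]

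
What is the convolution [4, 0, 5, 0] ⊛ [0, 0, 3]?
y[0] = 4×0 = 0; y[1] = 4×0 + 0×0 = 0; y[2] = 4×3 + 0×0 + 5×0 = 12; y[3] = 0×3 + 5×0 + 0×0 = 0; y[4] = 5×3 + 0×0 = 15; y[5] = 0×3 = 0

[0, 0, 12, 0, 15, 0]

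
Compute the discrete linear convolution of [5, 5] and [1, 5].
y[0] = 5×1 = 5; y[1] = 5×5 + 5×1 = 30; y[2] = 5×5 = 25

[5, 30, 25]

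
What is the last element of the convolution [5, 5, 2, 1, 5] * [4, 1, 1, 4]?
Use y[k] = Σ_i a[i]·b[k-i] at k=7. y[7] = 5×4 = 20

20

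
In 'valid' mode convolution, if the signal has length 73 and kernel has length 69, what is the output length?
'Valid' mode counts only positions where the kernel fully overlaps the signal: m - n + 1 = 73 - 69 + 1 = 5

5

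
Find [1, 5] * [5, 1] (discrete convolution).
y[0] = 1×5 = 5; y[1] = 1×1 + 5×5 = 26; y[2] = 5×1 = 5

[5, 26, 5]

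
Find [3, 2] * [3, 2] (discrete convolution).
y[0] = 3×3 = 9; y[1] = 3×2 + 2×3 = 12; y[2] = 2×2 = 4

[9, 12, 4]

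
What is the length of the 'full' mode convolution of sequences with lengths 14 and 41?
Linear/full convolution length: m + n - 1 = 14 + 41 - 1 = 54

54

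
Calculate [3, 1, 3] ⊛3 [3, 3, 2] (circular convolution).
Use y[k] = Σ_j x[j]·h[(k-j) mod 3]. y[0] = 3×3 + 1×2 + 3×3 = 20; y[1] = 3×3 + 1×3 + 3×2 = 18; y[2] = 3×2 + 1×3 + 3×3 = 18. Result: [20, 18, 18]

[20, 18, 18]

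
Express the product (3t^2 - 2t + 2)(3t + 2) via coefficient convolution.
Ascending coefficients: a = [2, -2, 3], b = [2, 3]. c[0] = 2×2 = 4; c[1] = 2×3 + -2×2 = 2; c[2] = -2×3 + 3×2 = 0; c[3] = 3×3 = 9. Result coefficients: [4, 2, 0, 9] → 9t^3 + 2t + 4

9t^3 + 2t + 4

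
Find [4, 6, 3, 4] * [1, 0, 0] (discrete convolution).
y[0] = 4×1 = 4; y[1] = 4×0 + 6×1 = 6; y[2] = 4×0 + 6×0 + 3×1 = 3; y[3] = 6×0 + 3×0 + 4×1 = 4; y[4] = 3×0 + 4×0 = 0; y[5] = 4×0 = 0

[4, 6, 3, 4, 0, 0]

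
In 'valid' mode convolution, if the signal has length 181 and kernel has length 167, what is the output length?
'Valid' mode counts only positions where the kernel fully overlaps the signal: m - n + 1 = 181 - 167 + 1 = 15

15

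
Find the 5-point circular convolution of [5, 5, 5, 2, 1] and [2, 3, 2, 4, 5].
Use y[k] = Σ_j a[j]·b[(k-j) mod 5]. y[0] = 5×2 + 5×5 + 5×4 + 2×2 + 1×3 = 62; y[1] = 5×3 + 5×2 + 5×5 + 2×4 + 1×2 = 60; y[2] = 5×2 + 5×3 + 5×2 + 2×5 + 1×4 = 49; y[3] = 5×4 + 5×2 + 5×3 + 2×2 + 1×5 = 54; y[4] = 5×5 + 5×4 + 5×2 + 2×3 + 1×2 = 63. Result: [62, 60, 49, 54, 63]

[62, 60, 49, 54, 63]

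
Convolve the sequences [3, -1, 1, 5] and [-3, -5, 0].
y[0] = 3×-3 = -9; y[1] = 3×-5 + -1×-3 = -12; y[2] = 3×0 + -1×-5 + 1×-3 = 2; y[3] = -1×0 + 1×-5 + 5×-3 = -20; y[4] = 1×0 + 5×-5 = -25; y[5] = 5×0 = 0

[-9, -12, 2, -20, -25, 0]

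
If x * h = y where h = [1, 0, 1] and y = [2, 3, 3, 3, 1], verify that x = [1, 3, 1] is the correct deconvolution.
Forward-compute [1, 3, 1] * [1, 0, 1]: y[0] = 1×1 = 1; y[1] = 1×0 + 3×1 = 3; y[2] = 1×1 + 3×0 + 1×1 = 2; y[3] = 3×1 + 1×0 = 3; y[4] = 1×1 = 1 → [1, 3, 2, 3, 1]. Does not match given y = [2, 3, 3, 3, 1].

Not verified. [1, 3, 1] * [1, 0, 1] = [1, 3, 2, 3, 1], which differs from [2, 3, 3, 3, 1] at index 0.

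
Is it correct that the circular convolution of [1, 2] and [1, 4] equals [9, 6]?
Recompute circular convolution of [1, 2] and [1, 4]: y[0] = 1×1 + 2×4 = 9; y[1] = 1×4 + 2×1 = 6 → [9, 6]. Given [9, 6] matches, so answer: Yes

Yes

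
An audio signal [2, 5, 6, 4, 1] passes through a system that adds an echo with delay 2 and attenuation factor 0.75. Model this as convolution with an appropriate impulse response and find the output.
Direct-path + delayed-attenuated-path model → impulse response h = [1, 0, 0.75] (1 at lag 0, 0.75 at lag 2). Output y[n] = x[n] + 0.75·x[n - 2] (with x[n] = 0 outside 0..4): y[0] = 2 + 0.75×0 = 2; y[1] = 5 + 0.75×0 = 5; y[2] = 6 + 0.75×2 = 7.5; y[3] = 4 + 0.75×5 = 7.75; y[4] = 1 + 0.75×6 = 5.5; y[5] = 0 + 0.75×4 = 3.0; y[6] = 0 + 0.75×1 = 0.75. So y = [2, 5, 7.5, 7.75, 5.5, 3.0, 0.75]

[2, 5, 7.5, 7.75, 5.5, 3.0, 0.75]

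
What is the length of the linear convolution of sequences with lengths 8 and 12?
Linear/full convolution length: m + n - 1 = 8 + 12 - 1 = 19

19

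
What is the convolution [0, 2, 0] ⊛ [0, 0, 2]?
y[0] = 0×0 = 0; y[1] = 0×0 + 2×0 = 0; y[2] = 0×2 + 2×0 + 0×0 = 0; y[3] = 2×2 + 0×0 = 4; y[4] = 0×2 = 0

[0, 0, 0, 4, 0]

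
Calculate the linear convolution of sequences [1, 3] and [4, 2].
y[0] = 1×4 = 4; y[1] = 1×2 + 3×4 = 14; y[2] = 3×2 = 6

[4, 14, 6]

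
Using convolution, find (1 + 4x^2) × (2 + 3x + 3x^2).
Ascending coefficients: a = [1, 0, 4], b = [2, 3, 3]. c[0] = 1×2 = 2; c[1] = 1×3 + 0×2 = 3; c[2] = 1×3 + 0×3 + 4×2 = 11; c[3] = 0×3 + 4×3 = 12; c[4] = 4×3 = 12. Result coefficients: [2, 3, 11, 12, 12] → 2 + 3x + 11x^2 + 12x^3 + 12x^4

2 + 3x + 11x^2 + 12x^3 + 12x^4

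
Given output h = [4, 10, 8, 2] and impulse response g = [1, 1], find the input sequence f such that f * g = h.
Deconvolve h=[4, 10, 8, 2] by g=[1, 1]. Since g[0]=1, solve forward: f[0] = h[0] / 1 = 4; f[1] = (h[1] - 4×1) / 1 = 6; f[2] = (h[2] - 6×1) / 1 = 2. So f = [4, 6, 2]. Check by forward convolution: h[0] = 4×1 = 4; h[1] = 4×1 + 6×1 = 10; h[2] = 6×1 + 2×1 = 8; h[3] = 2×1 = 2

[4, 6, 2]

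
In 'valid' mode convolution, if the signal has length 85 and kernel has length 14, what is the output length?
'Valid' mode counts only positions where the kernel fully overlaps the signal: m - n + 1 = 85 - 14 + 1 = 72

72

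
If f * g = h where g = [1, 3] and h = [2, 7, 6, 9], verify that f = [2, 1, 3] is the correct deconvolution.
Forward-compute [2, 1, 3] * [1, 3]: h[0] = 2×1 = 2; h[1] = 2×3 + 1×1 = 7; h[2] = 1×3 + 3×1 = 6; h[3] = 3×3 = 9 → [2, 7, 6, 9]. Matches given h = [2, 7, 6, 9], so verified.

Verified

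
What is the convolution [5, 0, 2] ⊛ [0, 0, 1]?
y[0] = 5×0 = 0; y[1] = 5×0 + 0×0 = 0; y[2] = 5×1 + 0×0 + 2×0 = 5; y[3] = 0×1 + 2×0 = 0; y[4] = 2×1 = 2

[0, 0, 5, 0, 2]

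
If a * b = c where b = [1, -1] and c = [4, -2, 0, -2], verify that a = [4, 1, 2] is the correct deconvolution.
Forward-compute [4, 1, 2] * [1, -1]: c[0] = 4×1 = 4; c[1] = 4×-1 + 1×1 = -3; c[2] = 1×-1 + 2×1 = 1; c[3] = 2×-1 = -2 → [4, -3, 1, -2]. Does not match given c = [4, -2, 0, -2].

Not verified. [4, 1, 2] * [1, -1] = [4, -3, 1, -2], which differs from [4, -2, 0, -2] at index 1.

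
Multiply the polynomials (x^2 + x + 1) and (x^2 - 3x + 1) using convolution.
Ascending coefficients: a = [1, 1, 1], b = [1, -3, 1]. c[0] = 1×1 = 1; c[1] = 1×-3 + 1×1 = -2; c[2] = 1×1 + 1×-3 + 1×1 = -1; c[3] = 1×1 + 1×-3 = -2; c[4] = 1×1 = 1. Result coefficients: [1, -2, -1, -2, 1] → x^4 - 2x^3 - x^2 - 2x + 1

x^4 - 2x^3 - x^2 - 2x + 1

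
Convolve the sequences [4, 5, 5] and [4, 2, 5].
y[0] = 4×4 = 16; y[1] = 4×2 + 5×4 = 28; y[2] = 4×5 + 5×2 + 5×4 = 50; y[3] = 5×5 + 5×2 = 35; y[4] = 5×5 = 25

[16, 28, 50, 35, 25]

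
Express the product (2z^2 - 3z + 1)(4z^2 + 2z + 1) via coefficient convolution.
Ascending coefficients: a = [1, -3, 2], b = [1, 2, 4]. c[0] = 1×1 = 1; c[1] = 1×2 + -3×1 = -1; c[2] = 1×4 + -3×2 + 2×1 = 0; c[3] = -3×4 + 2×2 = -8; c[4] = 2×4 = 8. Result coefficients: [1, -1, 0, -8, 8] → 8z^4 - 8z^3 - z + 1

8z^4 - 8z^3 - z + 1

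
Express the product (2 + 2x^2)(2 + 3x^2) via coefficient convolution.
Ascending coefficients: a = [2, 0, 2], b = [2, 0, 3]. c[0] = 2×2 = 4; c[1] = 2×0 + 0×2 = 0; c[2] = 2×3 + 0×0 + 2×2 = 10; c[3] = 0×3 + 2×0 = 0; c[4] = 2×3 = 6. Result coefficients: [4, 0, 10, 0, 6] → 4 + 10x^2 + 6x^4

4 + 10x^2 + 6x^4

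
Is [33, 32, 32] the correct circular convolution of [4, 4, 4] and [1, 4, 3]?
Recompute circular convolution of [4, 4, 4] and [1, 4, 3]: y[0] = 4×1 + 4×3 + 4×4 = 32; y[1] = 4×4 + 4×1 + 4×3 = 32; y[2] = 4×3 + 4×4 + 4×1 = 32 → [32, 32, 32]. Compare to given [33, 32, 32]: they differ at index 0: given 33, correct 32, so answer: No

No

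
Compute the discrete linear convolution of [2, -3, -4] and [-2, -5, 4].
y[0] = 2×-2 = -4; y[1] = 2×-5 + -3×-2 = -4; y[2] = 2×4 + -3×-5 + -4×-2 = 31; y[3] = -3×4 + -4×-5 = 8; y[4] = -4×4 = -16

[-4, -4, 31, 8, -16]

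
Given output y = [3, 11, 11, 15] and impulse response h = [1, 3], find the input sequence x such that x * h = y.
Deconvolve y=[3, 11, 11, 15] by h=[1, 3]. Since h[0]=1, solve forward: x[0] = y[0] / 1 = 3; x[1] = (y[1] - 3×3) / 1 = 2; x[2] = (y[2] - 2×3) / 1 = 5. So x = [3, 2, 5]. Check by forward convolution: y[0] = 3×1 = 3; y[1] = 3×3 + 2×1 = 11; y[2] = 2×3 + 5×1 = 11; y[3] = 5×3 = 15

[3, 2, 5]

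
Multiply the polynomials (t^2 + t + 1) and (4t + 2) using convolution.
Ascending coefficients: a = [1, 1, 1], b = [2, 4]. c[0] = 1×2 = 2; c[1] = 1×4 + 1×2 = 6; c[2] = 1×4 + 1×2 = 6; c[3] = 1×4 = 4. Result coefficients: [2, 6, 6, 4] → 4t^3 + 6t^2 + 6t + 2

4t^3 + 6t^2 + 6t + 2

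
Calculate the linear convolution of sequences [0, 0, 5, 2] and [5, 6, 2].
y[0] = 0×5 = 0; y[1] = 0×6 + 0×5 = 0; y[2] = 0×2 + 0×6 + 5×5 = 25; y[3] = 0×2 + 5×6 + 2×5 = 40; y[4] = 5×2 + 2×6 = 22; y[5] = 2×2 = 4

[0, 0, 25, 40, 22, 4]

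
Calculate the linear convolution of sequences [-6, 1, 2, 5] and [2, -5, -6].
y[0] = -6×2 = -12; y[1] = -6×-5 + 1×2 = 32; y[2] = -6×-6 + 1×-5 + 2×2 = 35; y[3] = 1×-6 + 2×-5 + 5×2 = -6; y[4] = 2×-6 + 5×-5 = -37; y[5] = 5×-6 = -30

[-12, 32, 35, -6, -37, -30]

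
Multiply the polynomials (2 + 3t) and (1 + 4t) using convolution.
Ascending coefficients: a = [2, 3], b = [1, 4]. c[0] = 2×1 = 2; c[1] = 2×4 + 3×1 = 11; c[2] = 3×4 = 12. Result coefficients: [2, 11, 12] → 2 + 11t + 12t^2

2 + 11t + 12t^2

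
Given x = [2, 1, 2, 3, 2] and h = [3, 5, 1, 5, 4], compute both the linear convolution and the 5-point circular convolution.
Linear: y_lin[0] = 2×3 = 6; y_lin[1] = 2×5 + 1×3 = 13; y_lin[2] = 2×1 + 1×5 + 2×3 = 13; y_lin[3] = 2×5 + 1×1 + 2×5 + 3×3 = 30; y_lin[4] = 2×4 + 1×5 + 2×1 + 3×5 + 2×3 = 36; y_lin[5] = 1×4 + 2×5 + 3×1 + 2×5 = 27; y_lin[6] = 2×4 + 3×5 + 2×1 = 25; y_lin[7] = 3×4 + 2×5 = 22; y_lin[8] = 2×4 = 8 → [6, 13, 13, 30, 36, 27, 25, 22, 8]. Circular (length 5): y[0] = 2×3 + 1×4 + 2×5 + 3×1 + 2×5 = 33; y[1] = 2×5 + 1×3 + 2×4 + 3×5 + 2×1 = 38; y[2] = 2×1 + 1×5 + 2×3 + 3×4 + 2×5 = 35; y[3] = 2×5 + 1×1 + 2×5 + 3×3 + 2×4 = 38; y[4] = 2×4 + 1×5 + 2×1 + 3×5 + 2×3 = 36 → [33, 38, 35, 38, 36]

Linear: [6, 13, 13, 30, 36, 27, 25, 22, 8], Circular: [33, 38, 35, 38, 36]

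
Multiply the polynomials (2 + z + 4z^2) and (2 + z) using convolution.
Ascending coefficients: a = [2, 1, 4], b = [2, 1]. c[0] = 2×2 = 4; c[1] = 2×1 + 1×2 = 4; c[2] = 1×1 + 4×2 = 9; c[3] = 4×1 = 4. Result coefficients: [4, 4, 9, 4] → 4 + 4z + 9z^2 + 4z^3

4 + 4z + 9z^2 + 4z^3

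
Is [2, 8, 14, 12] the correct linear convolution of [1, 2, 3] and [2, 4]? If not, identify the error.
Recompute linear convolution of [1, 2, 3] and [2, 4]: y[0] = 1×2 = 2; y[1] = 1×4 + 2×2 = 8; y[2] = 2×4 + 3×2 = 14; y[3] = 3×4 = 12 → [2, 8, 14, 12]. Given [2, 8, 14, 12] matches, so answer: Yes

Yes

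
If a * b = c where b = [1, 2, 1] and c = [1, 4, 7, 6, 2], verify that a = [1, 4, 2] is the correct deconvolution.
Forward-compute [1, 4, 2] * [1, 2, 1]: c[0] = 1×1 = 1; c[1] = 1×2 + 4×1 = 6; c[2] = 1×1 + 4×2 + 2×1 = 11; c[3] = 4×1 + 2×2 = 8; c[4] = 2×1 = 2 → [1, 6, 11, 8, 2]. Does not match given c = [1, 4, 7, 6, 2].

Not verified. [1, 4, 2] * [1, 2, 1] = [1, 6, 11, 8, 2], which differs from [1, 4, 7, 6, 2] at index 1.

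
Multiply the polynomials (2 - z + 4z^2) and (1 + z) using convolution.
Ascending coefficients: a = [2, -1, 4], b = [1, 1]. c[0] = 2×1 = 2; c[1] = 2×1 + -1×1 = 1; c[2] = -1×1 + 4×1 = 3; c[3] = 4×1 = 4. Result coefficients: [2, 1, 3, 4] → 2 + z + 3z^2 + 4z^3

2 + z + 3z^2 + 4z^3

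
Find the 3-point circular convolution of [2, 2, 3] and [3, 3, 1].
Use y[k] = Σ_j s[j]·t[(k-j) mod 3]. y[0] = 2×3 + 2×1 + 3×3 = 17; y[1] = 2×3 + 2×3 + 3×1 = 15; y[2] = 2×1 + 2×3 + 3×3 = 17. Result: [17, 15, 17]

[17, 15, 17]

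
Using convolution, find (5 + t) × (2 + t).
Ascending coefficients: a = [5, 1], b = [2, 1]. c[0] = 5×2 = 10; c[1] = 5×1 + 1×2 = 7; c[2] = 1×1 = 1. Result coefficients: [10, 7, 1] → 10 + 7t + t^2

10 + 7t + t^2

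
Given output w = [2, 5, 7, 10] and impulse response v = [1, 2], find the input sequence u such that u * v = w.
Deconvolve w=[2, 5, 7, 10] by v=[1, 2]. Since v[0]=1, solve forward: u[0] = w[0] / 1 = 2; u[1] = (w[1] - 2×2) / 1 = 1; u[2] = (w[2] - 1×2) / 1 = 5. So u = [2, 1, 5]. Check by forward convolution: w[0] = 2×1 = 2; w[1] = 2×2 + 1×1 = 5; w[2] = 1×2 + 5×1 = 7; w[3] = 5×2 = 10

[2, 1, 5]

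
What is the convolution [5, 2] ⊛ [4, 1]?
y[0] = 5×4 = 20; y[1] = 5×1 + 2×4 = 13; y[2] = 2×1 = 2

[20, 13, 2]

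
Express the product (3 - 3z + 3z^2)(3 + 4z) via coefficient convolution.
Ascending coefficients: a = [3, -3, 3], b = [3, 4]. c[0] = 3×3 = 9; c[1] = 3×4 + -3×3 = 3; c[2] = -3×4 + 3×3 = -3; c[3] = 3×4 = 12. Result coefficients: [9, 3, -3, 12] → 9 + 3z - 3z^2 + 12z^3

9 + 3z - 3z^2 + 12z^3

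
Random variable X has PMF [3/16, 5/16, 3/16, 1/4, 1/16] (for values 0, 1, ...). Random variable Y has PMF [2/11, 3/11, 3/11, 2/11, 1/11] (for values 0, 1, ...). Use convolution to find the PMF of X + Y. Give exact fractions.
P(X+Y=k) = Σ_i P(X=i)·P(Y=k-i) — a convolution of [3/16, 5/16, 3/16, 1/4, 1/16] and [2/11, 3/11, 3/11, 2/11, 1/11]. P(X+Y=0) = (3/16)×(2/11) = 3/88; P(X+Y=1) = (3/16)×(3/11) + (5/16)×(2/11) = 9/176 + 5/88 = 19/176; P(X+Y=2) = (3/16)×(3/11) + (5/16)×(3/11) + (3/16)×(2/11) = 9/176 + 15/176 + 3/88 = 15/88; P(X+Y=3) = (3/16)×(2/11) + (5/16)×(3/11) + (3/16)×(3/11) + (1/4)×(2/11) = 3/88 + 15/176 + 9/176 + 1/22 = 19/88; P(X+Y=4) = (3/16)×(1/11) + (5/16)×(2/11) + (3/16)×(3/11) + (1/4)×(3/11) + (1/16)×(2/11) = 3/176 + 5/88 + 9/176 + 3/44 + 1/88 = 9/44; P(X+Y=5) = (5/16)×(1/11) + (3/16)×(2/11) + (1/4)×(3/11) + (1/16)×(3/11) = 5/176 + 3/88 + 3/44 + 3/176 = 13/88; P(X+Y=6) = (3/16)×(1/11) + (1/4)×(2/11) + (1/16)×(3/11) = 3/176 + 1/22 + 3/176 = 7/88; P(X+Y=7) = (1/4)×(1/11) + (1/16)×(2/11) = 1/44 + 1/88 = 3/88; P(X+Y=8) = (1/16)×(1/11) = 1/176. PMF: [3/88, 19/176, 15/88, 19/88, 9/44, 13/88, 7/88, 3/88, 1/176] (sums to 1 ✓)

[3/88, 19/176, 15/88, 19/88, 9/44, 13/88, 7/88, 3/88, 1/176]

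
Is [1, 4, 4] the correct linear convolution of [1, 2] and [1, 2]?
Recompute linear convolution of [1, 2] and [1, 2]: y[0] = 1×1 = 1; y[1] = 1×2 + 2×1 = 4; y[2] = 2×2 = 4 → [1, 4, 4]. Given [1, 4, 4] matches, so answer: Yes

Yes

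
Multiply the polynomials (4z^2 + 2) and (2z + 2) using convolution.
Ascending coefficients: a = [2, 0, 4], b = [2, 2]. c[0] = 2×2 = 4; c[1] = 2×2 + 0×2 = 4; c[2] = 0×2 + 4×2 = 8; c[3] = 4×2 = 8. Result coefficients: [4, 4, 8, 8] → 8z^3 + 8z^2 + 4z + 4

8z^3 + 8z^2 + 4z + 4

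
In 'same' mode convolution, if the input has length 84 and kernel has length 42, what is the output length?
'Same' mode returns an output with the same length as the input: 84

84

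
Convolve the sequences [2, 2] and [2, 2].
y[0] = 2×2 = 4; y[1] = 2×2 + 2×2 = 8; y[2] = 2×2 = 4

[4, 8, 4]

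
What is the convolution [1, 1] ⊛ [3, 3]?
y[0] = 1×3 = 3; y[1] = 1×3 + 1×3 = 6; y[2] = 1×3 = 3

[3, 6, 3]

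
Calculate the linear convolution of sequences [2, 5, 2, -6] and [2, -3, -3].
y[0] = 2×2 = 4; y[1] = 2×-3 + 5×2 = 4; y[2] = 2×-3 + 5×-3 + 2×2 = -17; y[3] = 5×-3 + 2×-3 + -6×2 = -33; y[4] = 2×-3 + -6×-3 = 12; y[5] = -6×-3 = 18

[4, 4, -17, -33, 12, 18]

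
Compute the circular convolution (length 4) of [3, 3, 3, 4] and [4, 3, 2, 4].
Use y[k] = Σ_j x[j]·h[(k-j) mod 4]. y[0] = 3×4 + 3×4 + 3×2 + 4×3 = 42; y[1] = 3×3 + 3×4 + 3×4 + 4×2 = 41; y[2] = 3×2 + 3×3 + 3×4 + 4×4 = 43; y[3] = 3×4 + 3×2 + 3×3 + 4×4 = 43. Result: [42, 41, 43, 43]

[42, 41, 43, 43]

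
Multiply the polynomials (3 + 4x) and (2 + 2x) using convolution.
Ascending coefficients: a = [3, 4], b = [2, 2]. c[0] = 3×2 = 6; c[1] = 3×2 + 4×2 = 14; c[2] = 4×2 = 8. Result coefficients: [6, 14, 8] → 6 + 14x + 8x^2

6 + 14x + 8x^2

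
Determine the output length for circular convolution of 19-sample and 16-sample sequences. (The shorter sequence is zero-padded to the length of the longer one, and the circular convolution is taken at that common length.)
Circular convolution (zero-padding the shorter input) has length max(m, n) = max(19, 16) = 19

19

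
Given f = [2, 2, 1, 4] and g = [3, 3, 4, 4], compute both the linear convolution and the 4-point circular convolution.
Linear: y_lin[0] = 2×3 = 6; y_lin[1] = 2×3 + 2×3 = 12; y_lin[2] = 2×4 + 2×3 + 1×3 = 17; y_lin[3] = 2×4 + 2×4 + 1×3 + 4×3 = 31; y_lin[4] = 2×4 + 1×4 + 4×3 = 24; y_lin[5] = 1×4 + 4×4 = 20; y_lin[6] = 4×4 = 16 → [6, 12, 17, 31, 24, 20, 16]. Circular (length 4): y[0] = 2×3 + 2×4 + 1×4 + 4×3 = 30; y[1] = 2×3 + 2×3 + 1×4 + 4×4 = 32; y[2] = 2×4 + 2×3 + 1×3 + 4×4 = 33; y[3] = 2×4 + 2×4 + 1×3 + 4×3 = 31 → [30, 32, 33, 31]

Linear: [6, 12, 17, 31, 24, 20, 16], Circular: [30, 32, 33, 31]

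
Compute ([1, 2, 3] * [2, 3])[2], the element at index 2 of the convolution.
Use y[k] = Σ_i a[i]·b[k-i] at k=2. y[2] = 2×3 + 3×2 = 12

12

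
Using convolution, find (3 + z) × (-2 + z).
Ascending coefficients: a = [3, 1], b = [-2, 1]. c[0] = 3×-2 = -6; c[1] = 3×1 + 1×-2 = 1; c[2] = 1×1 = 1. Result coefficients: [-6, 1, 1] → -6 + z + z^2

-6 + z + z^2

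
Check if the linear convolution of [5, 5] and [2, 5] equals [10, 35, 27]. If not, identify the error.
Recompute linear convolution of [5, 5] and [2, 5]: y[0] = 5×2 = 10; y[1] = 5×5 + 5×2 = 35; y[2] = 5×5 = 25 → [10, 35, 25]. Compare to given [10, 35, 27]: they differ at index 2: given 27, correct 25, so answer: No

No. Error at index 2: given 27, correct 25.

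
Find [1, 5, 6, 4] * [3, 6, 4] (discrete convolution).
y[0] = 1×3 = 3; y[1] = 1×6 + 5×3 = 21; y[2] = 1×4 + 5×6 + 6×3 = 52; y[3] = 5×4 + 6×6 + 4×3 = 68; y[4] = 6×4 + 4×6 = 48; y[5] = 4×4 = 16

[3, 21, 52, 68, 48, 16]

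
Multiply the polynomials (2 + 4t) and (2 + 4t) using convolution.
Ascending coefficients: a = [2, 4], b = [2, 4]. c[0] = 2×2 = 4; c[1] = 2×4 + 4×2 = 16; c[2] = 4×4 = 16. Result coefficients: [4, 16, 16] → 4 + 16t + 16t^2

4 + 16t + 16t^2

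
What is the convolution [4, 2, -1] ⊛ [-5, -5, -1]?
y[0] = 4×-5 = -20; y[1] = 4×-5 + 2×-5 = -30; y[2] = 4×-1 + 2×-5 + -1×-5 = -9; y[3] = 2×-1 + -1×-5 = 3; y[4] = -1×-1 = 1

[-20, -30, -9, 3, 1]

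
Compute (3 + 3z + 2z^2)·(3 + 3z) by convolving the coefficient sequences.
Ascending coefficients: a = [3, 3, 2], b = [3, 3]. c[0] = 3×3 = 9; c[1] = 3×3 + 3×3 = 18; c[2] = 3×3 + 2×3 = 15; c[3] = 2×3 = 6. Result coefficients: [9, 18, 15, 6] → 9 + 18z + 15z^2 + 6z^3

9 + 18z + 15z^2 + 6z^3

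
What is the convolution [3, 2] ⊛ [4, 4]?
y[0] = 3×4 = 12; y[1] = 3×4 + 2×4 = 20; y[2] = 2×4 = 8

[12, 20, 8]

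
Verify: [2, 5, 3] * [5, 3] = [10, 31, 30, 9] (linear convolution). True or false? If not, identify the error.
Recompute linear convolution of [2, 5, 3] and [5, 3]: y[0] = 2×5 = 10; y[1] = 2×3 + 5×5 = 31; y[2] = 5×3 + 3×5 = 30; y[3] = 3×3 = 9 → [10, 31, 30, 9]. Given [10, 31, 30, 9] matches, so answer: Yes

Yes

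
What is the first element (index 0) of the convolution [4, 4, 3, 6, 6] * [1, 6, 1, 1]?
Use y[k] = Σ_i a[i]·b[k-i] at k=0. y[0] = 4×1 = 4

4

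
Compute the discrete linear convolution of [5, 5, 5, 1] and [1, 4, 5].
y[0] = 5×1 = 5; y[1] = 5×4 + 5×1 = 25; y[2] = 5×5 + 5×4 + 5×1 = 50; y[3] = 5×5 + 5×4 + 1×1 = 46; y[4] = 5×5 + 1×4 = 29; y[5] = 1×5 = 5

[5, 25, 50, 46, 29, 5]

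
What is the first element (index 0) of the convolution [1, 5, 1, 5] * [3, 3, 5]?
Use y[k] = Σ_i a[i]·b[k-i] at k=0. y[0] = 1×3 = 3

3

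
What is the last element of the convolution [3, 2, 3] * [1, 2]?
Use y[k] = Σ_i a[i]·b[k-i] at k=3. y[3] = 3×2 = 6

6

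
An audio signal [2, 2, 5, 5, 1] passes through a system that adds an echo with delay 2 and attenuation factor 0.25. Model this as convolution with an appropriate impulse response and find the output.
Direct-path + delayed-attenuated-path model → impulse response h = [1, 0, 0.25] (1 at lag 0, 0.25 at lag 2). Output y[n] = x[n] + 0.25·x[n - 2] (with x[n] = 0 outside 0..4): y[0] = 2 + 0.25×0 = 2; y[1] = 2 + 0.25×0 = 2; y[2] = 5 + 0.25×2 = 5.5; y[3] = 5 + 0.25×2 = 5.5; y[4] = 1 + 0.25×5 = 2.25; y[5] = 0 + 0.25×5 = 1.25; y[6] = 0 + 0.25×1 = 0.25. So y = [2, 2, 5.5, 5.5, 2.25, 1.25, 0.25]

[2, 2, 5.5, 5.5, 2.25, 1.25, 0.25]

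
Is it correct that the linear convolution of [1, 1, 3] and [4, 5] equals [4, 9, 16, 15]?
Recompute linear convolution of [1, 1, 3] and [4, 5]: y[0] = 1×4 = 4; y[1] = 1×5 + 1×4 = 9; y[2] = 1×5 + 3×4 = 17; y[3] = 3×5 = 15 → [4, 9, 17, 15]. Compare to given [4, 9, 16, 15]: they differ at index 2: given 16, correct 17, so answer: No

No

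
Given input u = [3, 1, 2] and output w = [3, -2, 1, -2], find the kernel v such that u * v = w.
Output length 4 = len(u) + len(v) - 1 ⇒ len(v) = 2. Solve v forward using v[k] = (w[k] - Σ_{i≥1} u[i]·v[k-i]) / u[0]: v[0] = w[0] / u[0] = 3 / 3 = 1; v[1] = (w[1] - 1×1) / u[0] = (-2 - 1×1) / 3 = -1. So v = [1, -1]. Forward-check [3, 1, 2] * [1, -1]: w[0] = 3×1 = 3; w[1] = 3×-1 + 1×1 = -2; w[2] = 1×-1 + 2×1 = 1; w[3] = 2×-1 = -2 → [3, -2, 1, -2] ✓

[1, -1]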